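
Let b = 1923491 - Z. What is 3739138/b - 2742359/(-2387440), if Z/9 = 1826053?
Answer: 15433682714627/17322054207920 ≈ 0.89098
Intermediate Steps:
Z = 16434477 (Z = 9*1826053 = 16434477)
b = -14510986 (b = 1923491 - 1*16434477 = 1923491 - 16434477 = -14510986)
3739138/b - 2742359/(-2387440) = 3739138/(-14510986) - 2742359/(-2387440) = 3739138*(-1/14510986) - 2742359*(-1/2387440) = -1869569/7255493 + 2742359/2387440 = 15433682714627/17322054207920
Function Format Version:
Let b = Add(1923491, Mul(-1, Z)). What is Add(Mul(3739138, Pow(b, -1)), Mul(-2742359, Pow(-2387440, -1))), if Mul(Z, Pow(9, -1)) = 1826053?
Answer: Rational(15433682714627, 17322054207920) ≈ 0.89098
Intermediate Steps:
Z = 16434477 (Z = Mul(9, 1826053) = 16434477)
b = -14510986 (b = Add(1923491, Mul(-1, 16434477)) = Add(1923491, -16434477) = -14510986)
Add(Mul(3739138, Pow(b, -1)), Mul(-2742359, Pow(-2387440, -1))) = Add(Mul(3739138, Pow(-14510986, -1)), Mul(-2742359, Pow(-2387440, -1))) = Add(Mul(3739138, Rational(-1, 14510986)), Mul(-2742359, Rational(-1, 2387440))) = Add(Rational(-1869569, 7255493), Rational(2742359, 2387440)) = Rational(15433682714627, 17322054207920)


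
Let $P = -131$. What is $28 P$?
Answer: $-3668$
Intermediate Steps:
$28 P = 28 \left(-131\right) = -3668$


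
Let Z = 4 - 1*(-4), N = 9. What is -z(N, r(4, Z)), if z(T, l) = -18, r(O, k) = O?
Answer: 18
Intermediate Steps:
Z = 8 (Z = 4 + 4 = 8)
-z(N, r(4, Z)) = -1*(-18) = 18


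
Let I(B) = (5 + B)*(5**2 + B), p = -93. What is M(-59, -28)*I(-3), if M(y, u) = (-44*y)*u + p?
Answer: -3202364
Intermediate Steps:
M(y, u) = -93 - 44*u*y (M(y, u) = (-44*y)*u - 93 = -44*u*y - 93 = -93 - 44*u*y)
I(B) = (5 + B)*(25 + B)
M(-59, -28)*I(-3) = (-93 - 44*(-28)*(-59))*(125 + (-3)**2 + 30*(-3)) = (-93 - 72688)*(125 + 9 - 90) = -72781*44 = -3202364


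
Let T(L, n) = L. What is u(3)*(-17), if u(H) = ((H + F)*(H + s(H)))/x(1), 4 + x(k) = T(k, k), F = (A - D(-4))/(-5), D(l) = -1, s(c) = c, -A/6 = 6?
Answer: 340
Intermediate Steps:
A = -36 (A = -6*6 = -36)
F = 7 (F = (-36 - 1*(-1))/(-5) = (-36 + 1)*(-⅕) = -35*(-⅕) = 7)
x(k) = -4 + k
u(H) = -2*H*(7 + H)/3 (u(H) = ((H + 7)*(H + H))/(-4 + 1) = ((7 + H)*(2*H))/(-3) = (2*H*(7 + H))*(-⅓) = -2*H*(7 + H)/3)
u(3)*(-17) = ((⅔)*3*(-7 - 1*3))*(-17) = ((⅔)*3*(-7 - 3))*(-17) = ((⅔)*3*(-10))*(-17) = -20*(-17) = 340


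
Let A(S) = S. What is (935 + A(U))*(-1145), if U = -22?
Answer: -1045385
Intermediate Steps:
(935 + A(U))*(-1145) = (935 - 22)*(-1145) = 913*(-1145) = -1045385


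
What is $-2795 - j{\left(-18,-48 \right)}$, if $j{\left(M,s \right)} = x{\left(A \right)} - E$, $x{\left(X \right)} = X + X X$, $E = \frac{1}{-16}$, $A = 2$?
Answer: $- \frac{44817}{16} \approx -2801.1$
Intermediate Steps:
$E = - \frac{1}{16} \approx -0.0625$
$x{\left(X \right)} = X + X^{2}$
$j{\left(M,s \right)} = \frac{97}{16}$ ($j{\left(M,s \right)} = 2 \left(1 + 2\right) - - \frac{1}{16} = 2 \cdot 3 + \frac{1}{16} = 6 + \frac{1}{16} = \frac{97}{16}$)
$-2795 - j{\left(-18,-48 \right)} = -2795 - \frac{97}{16} = - \frac{44817}{16}$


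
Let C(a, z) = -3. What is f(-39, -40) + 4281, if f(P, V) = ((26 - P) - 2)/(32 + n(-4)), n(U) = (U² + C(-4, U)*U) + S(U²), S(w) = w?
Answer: 325419/76 ≈ 4281.8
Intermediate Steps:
n(U) = -3*U + 2*U² (n(U) = (U² - 3*U) + U² = -3*U + 2*U²)
f(P, V) = 6/19 - P/76 (f(P, V) = ((26 - P) - 2)/(32 - 4*(-3 + 2*(-4))) = (24 - P)/(32 - 4*(-3 - 8)) = (24 - P)/(32 - 4*(-11)) = (24 - P)/(32 + 44) = (24 - P)/76 = (24 - P)*(1/76) = 6/19 - P/76)
f(-39, -40) + 4281 = (6/19 - 1/76*(-39)) + 4281 = (6/19 + 39/76) + 4281 = 63/76 + 4281 = 325419/76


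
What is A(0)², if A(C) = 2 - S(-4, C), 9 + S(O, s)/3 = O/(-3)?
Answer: 625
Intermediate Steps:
S(O, s) = -27 - O (S(O, s) = -27 + 3*(O/(-3)) = -27 + 3*(O*(-⅓)) = -27 + 3*(-O/3) = -27 - O)
A(C) = 25 (A(C) = 2 - (-27 - 1*(-4)) = 2 - (-27 + 4) = 2 - 1*(-23) = 2 + 23 = 25)
A(0)² = 25² = 625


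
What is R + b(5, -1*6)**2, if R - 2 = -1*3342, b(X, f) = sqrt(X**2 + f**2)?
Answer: -3279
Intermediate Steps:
R = -3340 (R = 2 - 1*3342 = 2 - 3342 = -3340)
R + b(5, -1*6)**2 = -3340 + (sqrt(5**2 + (-1*6)**2))**2 = -3340 + (sqrt(25 + (-6)**2))**2 = -3340 + (sqrt(25 + 36))**2 = -3340 + (sqrt(61))**2 = -3340 + 61 = -3279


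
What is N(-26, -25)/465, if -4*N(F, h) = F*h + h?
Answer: -125/372 ≈ -0.33602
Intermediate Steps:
N(F, h) = -h/4 - F*h/4 (N(F, h) = -(F*h + h)/4 = -(h + F*h)/4 = -h/4 - F*h/4)
N(-26, -25)/465 = -¼*(-25)*(1 - 26)/465 = -¼*(-25)*(-25)*(1/465) = -625/4*1/465 = -125/372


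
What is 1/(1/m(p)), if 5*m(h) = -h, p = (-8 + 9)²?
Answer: -⅕ ≈ -0.20000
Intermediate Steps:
p = 1 (p = 1² = 1)
m(h) = -h/5 (m(h) = (-h)/5 = -h/5)
1/(1/m(p)) = 1/(1/(-⅕*1)) = 1/(1/(-⅕)) = 1/(-5) = -⅕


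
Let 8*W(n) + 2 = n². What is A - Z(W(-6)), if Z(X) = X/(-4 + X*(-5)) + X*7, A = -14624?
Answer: -5920047/404 ≈ -14654.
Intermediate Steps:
W(n) = -¼ + n²/8
Z(X) = 7*X + X/(-4 - 5*X) (Z(X) = X/(-4 - 5*X) + 7*X = 7*X + X/(-4 - 5*X))
A - Z(W(-6)) = -14624 - (-¼ + (⅛)*(-6)²)*(27 + 35*(-¼ + (⅛)*(-6)²))/(4 + 5*(-¼ + (⅛)*(-6)²)) = -14624 - (-¼ + (⅛)*36)*(27 + 35*(-¼ + (⅛)*36))/(4 + 5*(-¼ + (⅛)*36)) = -14624 - (-¼ + 9/2)*(27 + 35*(-¼ + 9/2))/(4 + 5*(-¼ + 9/2)) = -14624 - 17*(27 + 35*(17/4))/(4*(4 + 5*(17/4))) = -14624 - 17*(27 + 595/4)/(4*(4 + 85/4)) = -14624 - 17*703/(4*101/4*4) = -14624 - 17*4*703/(4*101*4) = -14624 - 1*11951/404 = -14624 - 11951/404 = -5920047/404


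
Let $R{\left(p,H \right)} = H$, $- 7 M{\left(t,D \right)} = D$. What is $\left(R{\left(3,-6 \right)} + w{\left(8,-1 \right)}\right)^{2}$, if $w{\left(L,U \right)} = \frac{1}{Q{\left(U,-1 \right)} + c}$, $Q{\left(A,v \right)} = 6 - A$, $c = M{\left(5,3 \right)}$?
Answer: $\frac{72361}{2116} \approx 34.197$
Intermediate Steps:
$M{\left(t,D \right)} = - \frac{D}{7}$
$c = - \frac{3}{7}$ ($c = \left(- \frac{1}{7}\right) 3 = - \frac{3}{7} \approx -0.42857$)
$w{\left(L,U \right)} = \frac{1}{\frac{39}{7} - U}$ ($w{\left(L,U \right)} = \frac{1}{\left(6 - U\right) - \frac{3}{7}} = \frac{1}{\frac{39}{7} - U}$)
$\left(R{\left(3,-6 \right)} + w{\left(8,-1 \right)}\right)^{2} = \left(-6 - \frac{7}{-39 + 7 \left(-1\right)}\right)^{2} = \left(-6 - \frac{7}{-39 - 7}\right)^{2} = \left(-6 - \frac{7}{-46}\right)^{2} = \left(-6 - - \frac{7}{46}\right)^{2} = \left(-6 + \frac{7}{46}\right)^{2} = \left(- \frac{269}{46}\right)^{2} = \frac{72361}{2116}$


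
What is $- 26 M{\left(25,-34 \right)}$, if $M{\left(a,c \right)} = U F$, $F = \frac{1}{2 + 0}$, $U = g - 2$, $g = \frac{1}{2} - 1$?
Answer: $\frac{65}{2} \approx 32.5$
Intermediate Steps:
$g = - \frac{1}{2}$ ($g = \frac{1}{2} - 1 = - \frac{1}{2} \approx -0.5$)
$U = - \frac{5}{2}$ ($U = - \frac{1}{2} - 2 = - \frac{5}{2} \approx -2.5$)
$F = \frac{1}{2} \approx 0.5$
$M{\left(a,c \right)} = - \frac{5}{4}$ ($M{\left(a,c \right)} = \left(- \frac{5}{2}\right) \frac{1}{2} = - \frac{5}{4}$)
$- 26 M{\left(25,-34 \right)} = \left(-26\right) \left(- \frac{5}{4}\right) = \frac{65}{2}$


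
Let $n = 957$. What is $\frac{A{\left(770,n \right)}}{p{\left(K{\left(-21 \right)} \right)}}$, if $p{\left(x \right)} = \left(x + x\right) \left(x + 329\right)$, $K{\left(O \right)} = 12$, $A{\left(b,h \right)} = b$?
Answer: $\frac{35}{372} \approx 0.094086$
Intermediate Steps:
$p{\left(x \right)} = 2 x \left(329 + x\right)$
$\frac{A{\left(770,n \right)}}{p{\left(K{\left(-21 \right)} \right)}} = \frac{770}{2 \cdot 12 \left(329 + 12\right)} = \frac{770}{2 \cdot 12 \cdot 341} = \frac{770}{8184} = 770 \cdot \frac{1}{8184} = \frac{35}{372}$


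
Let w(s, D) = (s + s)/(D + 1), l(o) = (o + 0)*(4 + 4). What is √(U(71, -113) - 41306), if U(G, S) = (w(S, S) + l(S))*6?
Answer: I*√9156707/14 ≈ 216.14*I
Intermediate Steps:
l(o) = 8*o (l(o) = o*8 = 8*o)
w(s, D) = 2*s/(1 + D) (w(s, D) = (2*s)/(1 + D) = 2*s/(1 + D))
U(G, S) = 48*S + 12*S/(1 + S) (U(G, S) = (2*S/(1 + S) + 8*S)*6 = (8*S + 2*S/(1 + S))*6 = 48*S + 12*S/(1 + S))
√(U(71, -113) - 41306) = √(12*(-113)*(5 + 4*(-113))/(1 - 113) - 41306) = √(12*(-113)*(5 - 452)/(-112) - 41306) = √(12*(-113)*(-1/112)*(-447) - 41306) = √(-151533/28 - 41306) = √(-1308101/28) = I*√9156707/14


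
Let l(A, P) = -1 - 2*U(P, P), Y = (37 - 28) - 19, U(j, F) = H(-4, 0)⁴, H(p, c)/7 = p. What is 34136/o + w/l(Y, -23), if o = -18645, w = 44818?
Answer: -14266486726/7640180295 ≈ -1.8673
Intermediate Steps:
H(p, c) = 7*p
U(j, F) = 614656 (U(j, F) = (7*(-4))⁴ = (-28)⁴ = 614656)
Y = -10 (Y = 9 - 19 = -10)
l(A, P) = -1229313 (l(A, P) = -1 - 2*614656 = -1 - 1229312 = -1229313)
34136/o + w/l(Y, -23) = 34136/(-18645) + 44818/(-1229313) = 34136*(-1/18645) + 44818*(-1/1229313) = -34136/18645 - 44818/1229313 = -14266486726/7640180295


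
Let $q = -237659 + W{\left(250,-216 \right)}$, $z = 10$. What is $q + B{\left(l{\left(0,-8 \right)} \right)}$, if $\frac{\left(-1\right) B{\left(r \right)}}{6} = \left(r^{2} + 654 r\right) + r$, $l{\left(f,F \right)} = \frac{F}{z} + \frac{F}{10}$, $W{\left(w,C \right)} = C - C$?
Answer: $- \frac{5784659}{25} \approx -2.3139 \cdot 10^{5}$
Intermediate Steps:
$W{\left(w,C \right)} = 0$
$l{\left(f,F \right)} = \frac{F}{5}$ ($l{\left(f,F \right)} = \frac{F}{10} + \frac{F}{10} = \frac{F}{5}$)
$B{\left(r \right)} = - 3930 r - 6 r^{2}$ ($B{\left(r \right)} = - 6 \left(\left(r^{2} + 654 r\right) + r\right) = - 6 \left(r^{2} + 655 r\right) = - 3930 r - 6 r^{2}$)
$q = -237659$ ($q = -237659 + 0 = -237659$)
$q + B{\left(l{\left(0,-8 \right)} \right)} = -237659 - 6 \cdot \frac{1}{5} \left(-8\right) \left(655 + \frac{1}{5} \left(-8\right)\right) = -237659 - - \frac{48 \left(655 - \frac{8}{5}\right)}{5} = -237659 - \left(- \frac{48}{5}\right) \frac{3267}{5} = -237659 + \frac{156816}{25} = - \frac{5784659}{25}$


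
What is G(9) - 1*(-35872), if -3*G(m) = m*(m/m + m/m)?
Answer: 35866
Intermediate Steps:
G(m) = -2*m/3 (G(m) = -m*(m/m + m/m)/3 = -m*(1 + 1)/3 = -m*2/3 = -2*m/3)
G(9) - 1*(-35872) = -⅔*9 - 1*(-35872) = -6 + 35872 = 35866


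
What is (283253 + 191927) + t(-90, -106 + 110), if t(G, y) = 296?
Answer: 475476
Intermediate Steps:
(283253 + 191927) + t(-90, -106 + 110) = (283253 + 191927) + 296 = 475180 + 296 = 475476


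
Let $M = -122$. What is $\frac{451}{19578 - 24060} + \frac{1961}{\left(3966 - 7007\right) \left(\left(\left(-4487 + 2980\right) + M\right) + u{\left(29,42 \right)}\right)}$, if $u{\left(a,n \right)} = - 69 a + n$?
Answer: $- \frac{818686751}{8150597676} \approx -0.10045$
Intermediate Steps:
$u{\left(a,n \right)} = n - 69 a$
$\frac{451}{19578 - 24060} + \frac{1961}{\left(3966 - 7007\right) \left(\left(\left(-4487 + 2980\right) + M\right) + u{\left(29,42 \right)}\right)} = \frac{451}{19578 - 24060} + \frac{1961}{\left(3966 - 7007\right) \left(\left(\left(-4487 + 2980\right) - 122\right) + \left(42 - 2001\right)\right)} = \frac{451}{19578 - 24060} + \frac{1961}{\left(-3041\right) \left(\left(-1507 - 122\right) + \left(42 - 2001\right)\right)} = \frac{451}{-4482} + \frac{1961}{\left(-3041\right) \left(-1629 - 1959\right)} = 451 \left(- \frac{1}{4482}\right) + \frac{1961}{\left(-3041\right) \left(-3588\right)} = - \frac{451}{4482} + \frac{1961}{10911108} = - \frac{818686751}{8150597676}$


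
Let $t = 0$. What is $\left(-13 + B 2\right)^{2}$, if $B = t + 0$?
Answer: $169$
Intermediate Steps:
$B = 0$ ($B = 0 + 0 = 0$)
$\left(-13 + B 2\right)^{2} = \left(-13 + 0 \cdot 2\right)^{2} = \left(-13 + 0\right)^{2} = \left(-13\right)^{2} = 169$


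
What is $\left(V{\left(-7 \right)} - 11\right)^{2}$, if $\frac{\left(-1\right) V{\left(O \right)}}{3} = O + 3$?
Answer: $1$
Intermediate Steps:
$V{\left(O \right)} = -9 - 3 O$ ($V{\left(O \right)} = - 3 \left(O + 3\right) = - 3 \left(3 + O\right) = -9 - 3 O$)
$\left(V{\left(-7 \right)} - 11\right)^{2} = \left(\left(-9 - -21\right) - 11\right)^{2} = \left(\left(-9 + 21\right) - 11\right)^{2} = \left(12 - 11\right)^{2} = 1^{2} = 1$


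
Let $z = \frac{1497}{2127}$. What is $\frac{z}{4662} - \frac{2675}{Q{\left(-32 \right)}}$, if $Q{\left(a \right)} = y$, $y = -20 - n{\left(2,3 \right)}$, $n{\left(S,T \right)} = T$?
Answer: $\frac{8841844127}{76023234} \approx 116.3$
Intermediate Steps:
$z = \frac{499}{709}$ ($z = 1497 \cdot \frac{1}{2127} = \frac{499}{709} \approx 0.70381$)
$y = -23$ ($y = -20 - 3 = -23$)
$Q{\left(a \right)} = -23$
$\frac{z}{4662} - \frac{2675}{Q{\left(-32 \right)}} = \frac{499}{709 \cdot 4662} - \frac{2675}{-23} = \frac{499}{709} \cdot \frac{1}{4662} - - \frac{2675}{23} = \frac{499}{3305358} + \frac{2675}{23} = \frac{8841844127}{76023234}$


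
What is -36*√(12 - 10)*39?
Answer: -1404*√2 ≈ -1985.6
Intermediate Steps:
-36*√(12 - 10)*39 = -36*√2*39 = -1404*√2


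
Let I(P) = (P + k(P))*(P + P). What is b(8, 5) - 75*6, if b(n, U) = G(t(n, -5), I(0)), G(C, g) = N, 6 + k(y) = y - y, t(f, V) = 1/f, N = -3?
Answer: -453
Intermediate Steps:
k(y) = -6 (k(y) = -6 + (y - y) = -6 + 0 = -6)
I(P) = 2*P*(-6 + P) (I(P) = (P - 6)*(P + P) = (-6 + P)*(2*P) = 2*P*(-6 + P))
G(C, g) = -3
b(n, U) = -3
b(8, 5) - 75*6 = -3 - 75*6 = -3 - 450 = -453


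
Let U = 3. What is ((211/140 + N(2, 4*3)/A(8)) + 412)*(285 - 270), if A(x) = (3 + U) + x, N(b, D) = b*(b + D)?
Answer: 174513/28 ≈ 6232.6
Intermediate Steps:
N(b, D) = b*(D + b)
A(x) = 6 + x (A(x) = (3 + 3) + x = 6 + x)
((211/140 + N(2, 4*3)/A(8)) + 412)*(285 - 270) = ((211/140 + (2*(4*3 + 2))/(6 + 8)) + 412)*(285 - 270) = ((211*(1/140) + (2*(12 + 2))/14) + 412)*15 = ((211/140 + (2*14)*(1/14)) + 412)*15 = ((211/140 + 28*(1/14)) + 412)*15 = ((211/140 + 2) + 412)*15 = (491/140 + 412)*15 = (58171/140)*15 = 174513/28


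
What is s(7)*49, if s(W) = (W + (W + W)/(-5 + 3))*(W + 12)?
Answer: 0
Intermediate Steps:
s(W) = 0 (s(W) = (W + (2*W)/(-2))*(12 + W) = (W + (2*W)*(-½))*(12 + W) = (W - W)*(12 + W) = 0*(12 + W) = 0)
s(7)*49 = 0*49 = 0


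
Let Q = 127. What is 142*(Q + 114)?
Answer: 34222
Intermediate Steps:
142*(Q + 114) = 142*(127 + 114) = 142*241 = 34222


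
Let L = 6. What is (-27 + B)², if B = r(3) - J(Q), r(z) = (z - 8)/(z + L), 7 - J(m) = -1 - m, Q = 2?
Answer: 114244/81 ≈ 1410.4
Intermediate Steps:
J(m) = 8 + m (J(m) = 7 - (-1 - m) = 7 + (1 + m) = 8 + m)
r(z) = (-8 + z)/(6 + z) (r(z) = (z - 8)/(z + 6) = (-8 + z)/(6 + z))
B = -95/9 (B = (-8 + 3)/(6 + 3) - (8 + 2) = -5/9 - 1*10 = (⅑)*(-5) - 10 = -5/9 - 10 = -95/9 ≈ -10.556)
(-27 + B)² = (-27 - 95/9)² = (-338/9)² = 114244/81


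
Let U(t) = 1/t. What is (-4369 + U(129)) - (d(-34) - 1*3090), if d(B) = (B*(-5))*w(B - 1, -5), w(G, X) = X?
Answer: -55340/129 ≈ -428.99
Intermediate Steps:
d(B) = 25*B (d(B) = (B*(-5))*(-5) = -5*B*(-5) = 25*B)
(-4369 + U(129)) - (d(-34) - 1*3090) = (-4369 + 1/129) - (25*(-34) - 1*3090) = (-4369 + 1/129) - (-850 - 3090) = -563600/129 - 1*(-3940) = -563600/129 + 3940 = -55340/129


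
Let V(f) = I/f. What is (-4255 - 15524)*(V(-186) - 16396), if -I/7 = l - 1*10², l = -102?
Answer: 10057852255/31 ≈ 3.2445e+8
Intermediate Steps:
I = 1414 (I = -7*(-102 - 1*10²) = -7*(-102 - 1*100) = -7*(-102 - 100) = -7*(-202) = 1414)
V(f) = 1414/f
(-4255 - 15524)*(V(-186) - 16396) = (-4255 - 15524)*(1414/(-186) - 16396) = -19779*(1414*(-1/186) - 16396) = -19779*(-707/93 - 16396) = -19779*(-1525535/93) = 10057852255/31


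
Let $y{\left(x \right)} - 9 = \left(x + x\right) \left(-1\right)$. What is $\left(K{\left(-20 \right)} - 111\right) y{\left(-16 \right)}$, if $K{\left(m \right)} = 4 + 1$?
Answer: $-4346$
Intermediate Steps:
$y{\left(x \right)} = 9 - 2 x$ ($y{\left(x \right)} = 9 + \left(x + x\right) \left(-1\right) = 9 + 2 x \left(-1\right) = 9 - 2 x$)
$K{\left(m \right)} = 5$
$\left(K{\left(-20 \right)} - 111\right) y{\left(-16 \right)} = \left(5 - 111\right) \left(9 - -32\right) = - 106 \left(9 + 32\right) = \left(-106\right) 41 = -4346$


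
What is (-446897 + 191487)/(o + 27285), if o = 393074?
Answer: -255410/420359 ≈ -0.60760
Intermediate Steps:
(-446897 + 191487)/(o + 27285) = (-446897 + 191487)/(393074 + 27285) = -255410/420359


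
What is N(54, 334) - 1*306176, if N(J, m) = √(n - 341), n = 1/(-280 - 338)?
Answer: -306176 + I*√130236702/618 ≈ -3.0618e+5 + 18.466*I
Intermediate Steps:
n = -1/618 (n = 1/(-618) = -1/618 ≈ -0.0016181)
N(J, m) = I*√130236702/618 (N(J, m) = √(-1/618 - 341) = √(-210739/618) = I*√130236702/618)
N(54, 334) - 1*306176 = I*√130236702/618 - 1*306176 = I*√130236702/618 - 306176 = -306176 + I*√130236702/618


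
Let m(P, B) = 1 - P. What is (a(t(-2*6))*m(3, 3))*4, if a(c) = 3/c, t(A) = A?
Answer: 2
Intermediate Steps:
(a(t(-2*6))*m(3, 3))*4 = ((3/((-2*6)))*(1 - 1*3))*4 = ((3/(-12))*(1 - 3))*4 = ((3*(-1/12))*(-2))*4 = -¼*(-2)*4 = (½)*4 = 2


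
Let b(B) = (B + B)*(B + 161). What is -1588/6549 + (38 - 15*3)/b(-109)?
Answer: -17955725/74239464 ≈ -0.24186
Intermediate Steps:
b(B) = 2*B*(161 + B) (b(B) = (2*B)*(161 + B) = 2*B*(161 + B))
-1588/6549 + (38 - 15*3)/b(-109) = -1588/6549 + (38 - 15*3)/((2*(-109)*(161 - 109))) = -1588*1/6549 + (38 - 45)/((2*(-109)*52)) = -1588/6549 - 7/(-11336) = -1588/6549 - 7*(-1/11336) = -1588/6549 + 7/11336 = -17955725/74239464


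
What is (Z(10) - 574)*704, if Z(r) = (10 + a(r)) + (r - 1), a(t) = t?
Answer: -383680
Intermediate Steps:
Z(r) = 9 + 2*r (Z(r) = (10 + r) + (r - 1) = (10 + r) + (-1 + r) = 9 + 2*r)
(Z(10) - 574)*704 = ((9 + 2*10) - 574)*704 = ((9 + 20) - 574)*704 = (29 - 574)*704 = -545*704 = -383680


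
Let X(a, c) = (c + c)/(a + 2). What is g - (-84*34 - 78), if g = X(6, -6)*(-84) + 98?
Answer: 3158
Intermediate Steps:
X(a, c) = 2*c/(2 + a) (X(a, c) = (2*c)/(2 + a) = 2*c/(2 + a))
g = 224 (g = (2*(-6)/(2 + 6))*(-84) + 98 = (2*(-6)/8)*(-84) + 98 = (2*(-6)*(⅛))*(-84) + 98 = -3/2*(-84) + 98 = 126 + 98 = 224)
g - (-84*34 - 78) = 224 - (-84*34 - 78) = 224 - (-2856 - 78) = 224 - 1*(-2934) = 224 + 2934 = 3158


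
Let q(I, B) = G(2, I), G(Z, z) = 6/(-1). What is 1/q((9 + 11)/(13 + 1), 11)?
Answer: -⅙ ≈ -0.16667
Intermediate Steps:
G(Z, z) = -6 (G(Z, z) = 6*(-1) = -6)
q(I, B) = -6
1/q((9 + 11)/(13 + 1), 11) = 1/(-6) = -⅙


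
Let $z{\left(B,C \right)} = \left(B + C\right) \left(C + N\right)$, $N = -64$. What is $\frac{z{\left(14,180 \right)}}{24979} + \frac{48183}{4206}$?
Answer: $\frac{432738327}{35020558} \approx 12.357$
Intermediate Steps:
$z{\left(B,C \right)} = \left(-64 + C\right) \left(B + C\right)$ ($z{\left(B,C \right)} = \left(B + C\right) \left(C - 64\right) = \left(B + C\right) \left(-64 + C\right) = \left(-64 + C\right) \left(B + C\right)$)
$\frac{z{\left(14,180 \right)}}{24979} + \frac{48183}{4206} = \frac{180^{2} - 896 - 11520 + 14 \cdot 180}{24979} + \frac{48183}{4206} = \left(32400 - 896 - 11520 + 2520\right) \frac{1}{24979} + 48183 \cdot \frac{1}{4206} = 22504 \cdot \frac{1}{24979} + \frac{16061}{1402} = \frac{22504}{24979} + \frac{16061}{1402} = \frac{432738327}{35020558}$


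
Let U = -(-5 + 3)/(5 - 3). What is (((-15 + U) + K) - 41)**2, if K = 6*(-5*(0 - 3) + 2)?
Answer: 2209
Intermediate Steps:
K = 102 (K = 6*(-5*(-3) + 2) = 6*(15 + 2) = 6*17 = 102)
U = 1 (U = -(-2)/2 = -1*(-1) = 1)
(((-15 + U) + K) - 41)**2 = (((-15 + 1) + 102) - 41)**2 = ((-14 + 102) - 41)**2 = (88 - 41)**2 = 47**2 = 2209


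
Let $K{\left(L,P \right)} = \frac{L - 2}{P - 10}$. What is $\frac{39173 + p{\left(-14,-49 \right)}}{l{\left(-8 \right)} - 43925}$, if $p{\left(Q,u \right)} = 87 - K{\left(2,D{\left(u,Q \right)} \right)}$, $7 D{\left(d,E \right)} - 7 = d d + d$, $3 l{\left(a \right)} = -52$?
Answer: $- \frac{117780}{131827} \approx -0.89344$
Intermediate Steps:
$l{\left(a \right)} = - \frac{52}{3}$ ($l{\left(a \right)} = \frac{1}{3} \left(-52\right) = - \frac{52}{3}$)
$D{\left(d,E \right)} = 1 + \frac{d}{7} + \frac{d^{2}}{7}$ ($D{\left(d,E \right)} = 1 + \frac{d d + d}{7} = 1 + \frac{d^{2} + d}{7} = 1 + \frac{d + d^{2}}{7} = 1 + \left(\frac{d}{7} + \frac{d^{2}}{7}\right) = 1 + \frac{d}{7} + \frac{d^{2}}{7}$)
$K{\left(L,P \right)} = \frac{-2 + L}{-10 + P}$ ($K{\left(L,P \right)} = \frac{-2 + L}{P - 10} = \frac{-2 + L}{-10 + P}$)
$p{\left(Q,u \right)} = 87$ ($p{\left(Q,u \right)} = 87 - \frac{-2 + 2}{-10 + \left(1 + \frac{u}{7} + \frac{u^{2}}{7}\right)} = 87 - \frac{1}{-9 + \frac{u}{7} + \frac{u^{2}}{7}} \cdot 0 = 87 - 0 = 87 + 0 = 87$)
$\frac{39173 + p{\left(-14,-49 \right)}}{l{\left(-8 \right)} - 43925} = \frac{39173 + 87}{- \frac{52}{3} - 43925} = \frac{39260}{- \frac{131827}{3}} = 39260 \left(- \frac{3}{131827}\right) = - \frac{117780}{131827}$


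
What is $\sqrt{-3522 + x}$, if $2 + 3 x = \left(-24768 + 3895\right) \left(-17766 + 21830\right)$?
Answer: $2 i \sqrt{7069870} \approx 5317.8 i$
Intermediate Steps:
$x = -28275958$ ($x = - \frac{2}{3} + \frac{\left(-24768 + 3895\right) \left(-17766 + 21830\right)}{3} = - \frac{2}{3} + \frac{\left(-20873\right) 4064}{3} = - \frac{2}{3} + \frac{1}{3} \left(-84827872\right) = - \frac{2}{3} - \frac{84827872}{3} = -28275958$)
$\sqrt{-3522 + x} = \sqrt{-3522 - 28275958} = \sqrt{-28279480} = 2 i \sqrt{7069870}$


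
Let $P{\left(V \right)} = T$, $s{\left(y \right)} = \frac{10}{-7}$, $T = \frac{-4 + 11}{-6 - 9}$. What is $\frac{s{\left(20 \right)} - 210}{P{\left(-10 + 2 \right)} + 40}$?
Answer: $- \frac{22200}{4151} \approx -5.3481$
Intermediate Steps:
$T = - \frac{7}{15}$ ($T = \frac{7}{-15} = 7 \left(- \frac{1}{15}\right) = - \frac{7}{15} \approx -0.46667$)
$s{\left(y \right)} = - \frac{10}{7}$ ($s{\left(y \right)} = 10 \left(- \frac{1}{7}\right) = - \frac{10}{7}$)
$P{\left(V \right)} = - \frac{7}{15}$
$\frac{s{\left(20 \right)} - 210}{P{\left(-10 + 2 \right)} + 40} = \frac{- \frac{10}{7} - 210}{- \frac{7}{15} + 40} = - \frac{1480}{7 \cdot \frac{593}{15}} = \left(- \frac{1480}{7}\right) \frac{15}{593} = - \frac{22200}{4151}$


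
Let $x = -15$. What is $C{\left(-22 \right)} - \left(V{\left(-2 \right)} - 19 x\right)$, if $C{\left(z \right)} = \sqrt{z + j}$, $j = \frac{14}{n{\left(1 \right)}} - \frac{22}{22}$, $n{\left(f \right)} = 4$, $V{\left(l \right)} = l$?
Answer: $-283 + \frac{i \sqrt{78}}{2} \approx -283.0 + 4.4159 i$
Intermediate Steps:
$j = \frac{5}{2}$ ($j = \frac{14}{4} - \frac{22}{22} = 14 \cdot \frac{1}{4} - 1 = \frac{7}{2} - 1 = \frac{5}{2} \approx 2.5$)
$C{\left(z \right)} = \sqrt{\frac{5}{2} + z}$ ($C{\left(z \right)} = \sqrt{z + \frac{5}{2}} = \sqrt{\frac{5}{2} + z}$)
$C{\left(-22 \right)} - \left(V{\left(-2 \right)} - 19 x\right) = \frac{\sqrt{10 + 4 \left(-22\right)}}{2} - \left(-2 - -285\right) = \frac{\sqrt{10 - 88}}{2} - \left(-2 + 285\right) = \frac{\sqrt{-78}}{2} - 283 = \frac{i \sqrt{78}}{2} - 283 = -283 + \frac{i \sqrt{78}}{2}$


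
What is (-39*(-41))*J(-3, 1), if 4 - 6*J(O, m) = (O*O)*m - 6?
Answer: 533/2 ≈ 266.50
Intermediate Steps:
J(O, m) = 5/3 - m*O²/6 (J(O, m) = ⅔ - ((O*O)*m - 6)/6 = ⅔ - (O²*m - 6)/6 = ⅔ - (m*O² - 6)/6 = ⅔ - (-6 + m*O²)/6 = ⅔ + (1 - m*O²/6) = 5/3 - m*O²/6)
(-39*(-41))*J(-3, 1) = (-39*(-41))*(5/3 - ⅙*1*(-3)²) = 1599*(5/3 - ⅙*1*9) = 1599*(5/3 - 3/2) = 1599*(⅙) = 533/2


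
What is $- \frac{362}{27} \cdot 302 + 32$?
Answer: $- \frac{108460}{27} \approx -4017.0$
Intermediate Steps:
$- \frac{362}{27} \cdot 302 + 32 = \left(-362\right) \frac{1}{27} \cdot 302 + 32 = \left(- \frac{362}{27}\right) 302 + 32 = - \frac{109324}{27} + 32 = - \frac{108460}{27}$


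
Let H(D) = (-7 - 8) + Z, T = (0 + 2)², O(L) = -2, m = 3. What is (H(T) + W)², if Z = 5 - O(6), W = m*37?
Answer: 10609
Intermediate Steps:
W = 111 (W = 3*37 = 111)
T = 4 (T = 2² = 4)
Z = 7 (Z = 5 - 1*(-2) = 5 + 2 = 7)
H(D) = -8 (H(D) = (-7 - 8) + 7 = -15 + 7 = -8)
(H(T) + W)² = (-8 + 111)² = 103² = 10609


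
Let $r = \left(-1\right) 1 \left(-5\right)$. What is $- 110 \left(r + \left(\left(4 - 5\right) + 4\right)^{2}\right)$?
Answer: $-1540$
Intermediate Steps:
$r = 5$ ($r = \left(-1\right) \left(-5\right) = 5$)
$- 110 \left(r + \left(\left(4 - 5\right) + 4\right)^{2}\right) = - 110 \left(5 + \left(\left(4 - 5\right) + 4\right)^{2}\right) = - 110 \left(5 + \left(-1 + 4\right)^{2}\right) = - 110 \left(5 + 3^{2}\right) = - 110 \left(5 + 9\right) = \left(-110\right) 14 = -1540$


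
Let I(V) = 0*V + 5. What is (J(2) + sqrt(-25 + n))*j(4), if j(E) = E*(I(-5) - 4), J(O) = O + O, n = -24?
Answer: 16 + 28*I ≈ 16.0 + 28.0*I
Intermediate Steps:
I(V) = 5 (I(V) = 0 + 5 = 5)
J(O) = 2*O
j(E) = E (j(E) = E*(5 - 4) = E*1 = E)
(J(2) + sqrt(-25 + n))*j(4) = (2*2 + sqrt(-25 - 24))*4 = (4 + sqrt(-49))*4 = (4 + 7*I)*4 = 16 + 28*I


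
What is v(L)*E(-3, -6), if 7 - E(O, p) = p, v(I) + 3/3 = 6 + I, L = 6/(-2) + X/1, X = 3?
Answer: 65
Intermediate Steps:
L = 0 (L = 6/(-2) + 3/1 = 6*(-1/2) + 3*1 = -3 + 3 = 0)
v(I) = 5 + I (v(I) = -1 + (6 + I) = 5 + I)
E(O, p) = 7 - p
v(L)*E(-3, -6) = (5 + 0)*(7 - 1*(-6)) = 5*(7 + 6) = 5*13 = 65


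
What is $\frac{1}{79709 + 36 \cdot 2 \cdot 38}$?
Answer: $\frac{1}{82445} \approx 1.2129 \cdot 10^{-5}$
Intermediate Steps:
$\frac{1}{79709 + 36 \cdot 2 \cdot 38} = \frac{1}{79709 + 72 \cdot 38} = \frac{1}{79709 + 2736} = \frac{1}{82445}$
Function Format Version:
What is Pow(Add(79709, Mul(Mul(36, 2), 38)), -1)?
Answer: Rational(1, 82445) ≈ 1.2129e-5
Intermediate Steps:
Pow(Add(79709, Mul(Mul(36, 2), 38)), -1) = Pow(Add(79709, Mul(72, 38)), -1) = Pow(Add(79709, 2736), -1) = Pow(82445, -1) = Rational(1, 82445)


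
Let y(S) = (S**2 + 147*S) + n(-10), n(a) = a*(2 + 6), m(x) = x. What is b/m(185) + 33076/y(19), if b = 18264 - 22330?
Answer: -3189912/284345 ≈ -11.218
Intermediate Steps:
n(a) = 8*a (n(a) = a*8 = 8*a)
y(S) = -80 + S**2 + 147*S (y(S) = (S**2 + 147*S) + 8*(-10) = (S**2 + 147*S) - 80 = -80 + S**2 + 147*S)
b = -4066
b/m(185) + 33076/y(19) = -4066/185 + 33076/(-80 + 19**2 + 147*19) = -4066*1/185 + 33076/(-80 + 361 + 2793) = -4066/185 + 33076/3074 = -4066/185 + 33076*(1/3074) = -4066/185 + 16538/1537 = -3189912/284345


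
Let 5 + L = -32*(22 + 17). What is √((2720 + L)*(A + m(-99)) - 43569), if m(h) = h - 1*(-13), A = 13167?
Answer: 3*√2127362 ≈ 4375.6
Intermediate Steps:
L = -1253 (L = -5 - 32*(22 + 17) = -5 - 32*39 = -5 - 1248 = -1253)
m(h) = 13 + h (m(h) = h + 13 = 13 + h)
√((2720 + L)*(A + m(-99)) - 43569) = √((2720 - 1253)*(13167 + (13 - 99)) - 43569) = √(1467*(13167 - 86) - 43569) = √(1467*13081 - 43569) = √(19189827 - 43569) = √19146258 = 3*√2127362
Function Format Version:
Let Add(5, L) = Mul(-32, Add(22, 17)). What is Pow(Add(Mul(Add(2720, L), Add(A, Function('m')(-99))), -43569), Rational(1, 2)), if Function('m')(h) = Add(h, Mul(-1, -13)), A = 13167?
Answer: Mul(3, Pow(2127362, Rational(1, 2))) ≈ 4375.6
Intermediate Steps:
L = -1253 (L = Add(-5, Mul(-32, Add(22, 17))) = Add(-5, Mul(-32, 39)) = Add(-5, -1248) = -1253)
Function('m')(h) = Add(13, h) (Function('m')(h) = Add(h, 13) = Add(13, h))
Pow(Add(Mul(Add(2720, L), Add(A, Function('m')(-99))), -43569), Rational(1, 2)) = Pow(Add(Mul(Add(2720, -1253), Add(13167, Add(13, -99))), -43569), Rational(1, 2)) = Pow(Add(Mul(1467, Add(13167, -86)), -43569), Rational(1, 2)) = Pow(Add(Mul(1467, 13081), -43569), Rational(1, 2)) = Pow(Add(19189827, -43569), Rational(1, 2)) = Pow(19146258, Rational(1, 2)) = Mul(3, Pow(2127362, Rational(1, 2)))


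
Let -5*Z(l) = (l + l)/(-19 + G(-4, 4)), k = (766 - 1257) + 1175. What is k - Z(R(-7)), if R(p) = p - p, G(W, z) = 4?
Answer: 684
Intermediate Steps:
R(p) = 0
k = 684 (k = -491 + 1175 = 684)
Z(l) = 2*l/75 (Z(l) = -(l + l)/(5*(-19 + 4)) = -2*l/(5*(-15)) = -2*l*(-1)/(5*15) = -(-2)*l/75 = 2*l/75)
k - Z(R(-7)) = 684 - 2*0/75 = 684 - 1*0 = 684 + 0 = 684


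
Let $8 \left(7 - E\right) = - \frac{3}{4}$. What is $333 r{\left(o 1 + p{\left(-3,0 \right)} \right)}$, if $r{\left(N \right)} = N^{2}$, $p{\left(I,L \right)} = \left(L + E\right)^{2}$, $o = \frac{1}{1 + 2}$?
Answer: $\frac{895946982877}{1048576} \approx 8.5444 \cdot 10^{5}$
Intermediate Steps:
$E = \frac{227}{32}$ ($E = 7 - \frac{\left(-3\right) \frac{1}{4}}{8} = 7 - - \frac{3}{32} = 7 + \frac{3}{32} = \frac{227}{32} \approx 7.0938$)
$o = \frac{1}{3} \approx 0.33333$
$p{\left(I,L \right)} = \left(\frac{227}{32} + L\right)^{2}$ ($p{\left(I,L \right)} = \left(L + \frac{227}{32}\right)^{2} = \left(\frac{227}{32} + L\right)^{2}$)
$333 r{\left(o 1 + p{\left(-3,0 \right)} \right)} = 333 \left(\frac{1}{3} \cdot 1 + \frac{\left(227 + 32 \cdot 0\right)^{2}}{1024}\right)^{2} = 333 \left(\frac{1}{3} + \frac{\left(227 + 0\right)^{2}}{1024}\right)^{2} = 333 \left(\frac{1}{3} + \frac{227^{2}}{1024}\right)^{2} = 333 \left(\frac{1}{3} + \frac{1}{1024} \cdot 51529\right)^{2} = 333 \left(\frac{1}{3} + \frac{51529}{1024}\right)^{2} = 333 \left(\frac{155611}{3072}\right)^{2} = 333 \cdot \frac{24214783321}{9437184} = \frac{895946982877}{1048576}$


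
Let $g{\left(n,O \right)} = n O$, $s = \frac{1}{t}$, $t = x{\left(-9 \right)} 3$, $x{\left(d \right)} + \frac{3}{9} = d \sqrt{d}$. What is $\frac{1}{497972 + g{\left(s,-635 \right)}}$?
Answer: $\frac{3267692899}{1627219884916273} + \frac{51435 i}{1627219884916273} \approx 2.0081 \cdot 10^{-6} + 3.1609 \cdot 10^{-11} i$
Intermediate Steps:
$x{\left(d \right)} = - \frac{1}{3} + d^{\frac{3}{2}}$ ($x{\left(d \right)} = - \frac{1}{3} + d \sqrt{d} = - \frac{1}{3} + d^{\frac{3}{2}}$)
$t = -1 - 81 i$ ($t = \left(- \frac{1}{3} + \left(-9\right)^{\frac{3}{2}}\right) 3 = \left(- \frac{1}{3} - 27 i\right) 3 = -1 - 81 i \approx -1.0 - 81.0 i$)
$s = \frac{-1 + 81 i}{6562}$ ($s = \frac{1}{-1 - 81 i} = \frac{-1 + 81 i}{6562} \approx -0.00015239 + 0.012344 i$)
$g{\left(n,O \right)} = O n$
$\frac{1}{497972 + g{\left(s,-635 \right)}} = \frac{1}{497972 - 635 \left(- \frac{1}{6562} + \frac{81 i}{6562}\right)} = \frac{1}{497972 + \left(\frac{635}{6562} - \frac{51435 i}{6562}\right)} = \frac{1}{\frac{3267692899}{6562} - \frac{51435 i}{6562}} = \frac{6562 \left(\frac{3267692899}{6562} + \frac{51435 i}{6562}\right)}{1627219884916273}$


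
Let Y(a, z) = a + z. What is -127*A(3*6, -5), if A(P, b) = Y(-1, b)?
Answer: 762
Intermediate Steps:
A(P, b) = -1 + b
-127*A(3*6, -5) = -127*(-1 - 5) = -127*(-6) = 762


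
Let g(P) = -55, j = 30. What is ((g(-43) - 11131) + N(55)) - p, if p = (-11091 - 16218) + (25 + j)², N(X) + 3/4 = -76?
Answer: 52085/4 ≈ 13021.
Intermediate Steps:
N(X) = -307/4 (N(X) = -¾ - 76 = -307/4)
p = -24284 (p = (-11091 - 16218) + (25 + 30)² = -27309 + 55² = -27309 + 3025 = -24284)
((g(-43) - 11131) + N(55)) - p = ((-55 - 11131) - 307/4) - 1*(-24284) = (-11186 - 307/4) + 24284 = -45051/4 + 24284 = 52085/4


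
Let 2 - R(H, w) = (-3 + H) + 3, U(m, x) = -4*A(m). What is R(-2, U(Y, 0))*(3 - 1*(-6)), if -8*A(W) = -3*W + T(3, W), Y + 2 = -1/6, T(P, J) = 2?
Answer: 36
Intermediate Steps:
Y = -13/6 (Y = -2 - 1/6 = -2 - 1*⅙ = -2 - ⅙ = -13/6 ≈ -2.1667)
A(W) = -¼ + 3*W/8 (A(W) = -(-3*W + 2)/8 = -(2 - 3*W)/8 = -¼ + 3*W/8)
U(m, x) = 1 - 3*m/2 (U(m, x) = -4*(-¼ + 3*m/8) = 1 - 3*m/2)
R(H, w) = 2 - H (R(H, w) = 2 - ((-3 + H) + 3) = 2 - H)
R(-2, U(Y, 0))*(3 - 1*(-6)) = (2 - 1*(-2))*(3 - 1*(-6)) = (2 + 2)*(3 + 6) = 4*9 = 36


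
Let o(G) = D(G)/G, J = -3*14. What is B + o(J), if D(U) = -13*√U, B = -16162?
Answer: -16162 + 13*I*√42/42 ≈ -16162.0 + 2.0059*I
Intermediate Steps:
J = -42
o(G) = -13/√G (o(G) = (-13*√G)/G = -13/√G)
B + o(J) = -16162 - (-13)*I*√42/42 = -16162 + 13*I*√42/42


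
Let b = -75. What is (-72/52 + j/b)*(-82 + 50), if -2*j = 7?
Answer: 41744/975 ≈ 42.814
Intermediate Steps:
j = -7/2 (j = -½*7 = -7/2 ≈ -3.5000)
(-72/52 + j/b)*(-82 + 50) = (-72/52 - 7/2/(-75))*(-82 + 50) = (-72*1/52 - 7/2*(-1/75))*(-32) = (-18/13 + 7/150)*(-32) = -2609/1950*(-32) = 41744/975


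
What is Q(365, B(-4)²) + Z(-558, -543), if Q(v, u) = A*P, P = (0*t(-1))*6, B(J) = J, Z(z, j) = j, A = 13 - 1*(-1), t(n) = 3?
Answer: -543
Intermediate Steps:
A = 14 (A = 13 + 1 = 14)
P = 0 (P = (0*3)*6 = 0*6 = 0)
Q(v, u) = 0 (Q(v, u) = 14*0 = 0)
Q(365, B(-4)²) + Z(-558, -543) = 0 - 543 = -543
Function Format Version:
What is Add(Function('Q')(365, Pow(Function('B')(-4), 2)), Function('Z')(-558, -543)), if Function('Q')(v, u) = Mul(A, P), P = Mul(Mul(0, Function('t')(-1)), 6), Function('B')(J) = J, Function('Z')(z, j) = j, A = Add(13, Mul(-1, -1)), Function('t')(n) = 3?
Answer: -543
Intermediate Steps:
A = 14 (A = Add(13, 1) = 14)
P = 0 (P = Mul(Mul(0, 3), 6) = Mul(0, 6) = 0)
Function('Q')(v, u) = 0 (Function('Q')(v, u) = Mul(14, 0) = 0)
Add(Function('Q')(365, Pow(Function('B')(-4), 2)), Function('Z')(-558, -543)) = Add(0, -543) = -543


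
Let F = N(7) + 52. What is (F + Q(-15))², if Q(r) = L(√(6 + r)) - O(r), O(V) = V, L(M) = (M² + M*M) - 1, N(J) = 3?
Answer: 2601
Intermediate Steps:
L(M) = -1 + 2*M² (L(M) = (M² + M²) - 1 = 2*M² - 1 = -1 + 2*M²)
Q(r) = 11 + r (Q(r) = (-1 + 2*(√(6 + r))²) - r = (-1 + 2*(6 + r)) - r = (-1 + (12 + 2*r)) - r = (11 + 2*r) - r = 11 + r)
F = 55 (F = 3 + 52 = 55)
(F + Q(-15))² = (55 + (11 - 15))² = (55 - 4)² = 51² = 2601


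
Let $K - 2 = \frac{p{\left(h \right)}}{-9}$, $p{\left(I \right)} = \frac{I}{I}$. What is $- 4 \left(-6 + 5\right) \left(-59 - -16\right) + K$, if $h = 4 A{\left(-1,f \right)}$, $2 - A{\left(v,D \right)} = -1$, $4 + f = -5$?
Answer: $- \frac{1531}{9} \approx -170.11$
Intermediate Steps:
$f = -9$ ($f = -4 - 5 = -9$)
$A{\left(v,D \right)} = 3$ ($A{\left(v,D \right)} = 2 - -1 = 2 + 1 = 3$)
$h = 12$ ($h = 4 \cdot 3 = 12$)
$p{\left(I \right)} = 1$
$K = \frac{17}{9}$ ($K = 2 + 1 \frac{1}{-9} = 2 + 1 \left(- \frac{1}{9}\right) = 2 - \frac{1}{9} = \frac{17}{9} \approx 1.8889$)
$- 4 \left(-6 + 5\right) \left(-59 - -16\right) + K = - 4 \left(-6 + 5\right) \left(-59 - -16\right) + \frac{17}{9} = \left(-4\right) \left(-1\right) \left(-59 + 16\right) + \frac{17}{9} = 4 \left(-43\right) + \frac{17}{9} = -172 + \frac{17}{9} = - \frac{1531}{9}$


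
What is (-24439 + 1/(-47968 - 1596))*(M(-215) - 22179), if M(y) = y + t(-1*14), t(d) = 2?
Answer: 6780827154006/12391 ≈ 5.4724e+8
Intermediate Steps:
M(y) = 2 + y (M(y) = y + 2 = 2 + y)
(-24439 + 1/(-47968 - 1596))*(M(-215) - 22179) = (-24439 + 1/(-47968 - 1596))*((2 - 215) - 22179) = (-24439 + 1/(-49564))*(-213 - 22179) = (-24439 - 1/49564)*(-22392) = -1211294597/49564*(-22392) = 6780827154006/12391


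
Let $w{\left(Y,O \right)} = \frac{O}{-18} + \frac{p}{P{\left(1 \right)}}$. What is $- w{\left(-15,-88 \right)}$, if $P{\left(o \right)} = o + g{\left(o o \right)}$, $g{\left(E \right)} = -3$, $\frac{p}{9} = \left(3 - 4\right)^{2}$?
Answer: $- \frac{7}{18} \approx -0.38889$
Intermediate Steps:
$p = 9$ ($p = 9 \left(3 - 4\right)^{2} = 9 \left(-1\right)^{2} = 9 \cdot 1 = 9$)
$P{\left(o \right)} = -3 + o$ ($P{\left(o \right)} = o - 3 = -3 + o$)
$w{\left(Y,O \right)} = - \frac{9}{2} - \frac{O}{18}$ ($w{\left(Y,O \right)} = \frac{O}{-18} + \frac{9}{-3 + 1} = O \left(- \frac{1}{18}\right) + \frac{9}{-2} = - \frac{O}{18} + 9 \left(- \frac{1}{2}\right) = - \frac{O}{18} - \frac{9}{2} = - \frac{9}{2} - \frac{O}{18}$)
$- w{\left(-15,-88 \right)} = - (- \frac{9}{2} - - \frac{44}{9}) = - (- \frac{9}{2} + \frac{44}{9}) = \left(-1\right) \frac{7}{18} = - \frac{7}{18}$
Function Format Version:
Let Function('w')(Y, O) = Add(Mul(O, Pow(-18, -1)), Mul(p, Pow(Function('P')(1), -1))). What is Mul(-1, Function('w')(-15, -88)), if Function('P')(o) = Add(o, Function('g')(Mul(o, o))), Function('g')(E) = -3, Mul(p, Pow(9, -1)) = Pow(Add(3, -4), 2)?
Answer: Rational(-7, 18) ≈ -0.38889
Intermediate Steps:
p = 9 (p = Mul(9, Pow(Add(3, -4), 2)) = Mul(9, Pow(-1, 2)) = Mul(9, 1) = 9)
Function('P')(o) = Add(-3, o) (Function('P')(o) = Add(o, -3) = Add(-3, o))
Function('w')(Y, O) = Add(Rational(-9, 2), Mul(Rational(-1, 18), O)) (Function('w')(Y, O) = Add(Mul(O, Pow(-18, -1)), Mul(9, Pow(Add(-3, 1), -1))) = Add(Mul(O, Rational(-1, 18)), Mul(9, Pow(-2, -1))) = Add(Mul(Rational(-1, 18), O), Mul(9, Rational(-1, 2))) = Add(Mul(Rational(-1, 18), O), Rational(-9, 2)) = Add(Rational(-9, 2), Mul(Rational(-1, 18), O)))
Mul(-1, Function('w')(-15, -88)) = Mul(-1, Add(Rational(-9, 2), Mul(Rational(-1, 18), -88))) = Mul(-1, Add(Rational(-9, 2), Rational(44, 9))) = Mul(-1, Rational(7, 18)) = Rational(-7, 18)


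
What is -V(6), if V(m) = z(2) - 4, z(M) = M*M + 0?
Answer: 0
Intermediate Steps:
z(M) = M² (z(M) = M² + 0 = M²)
V(m) = 0 (V(m) = 2² - 4 = 4 - 4 = 0)
-V(6) = -1*0 = 0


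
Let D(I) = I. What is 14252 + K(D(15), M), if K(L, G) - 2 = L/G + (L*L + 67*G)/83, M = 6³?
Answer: 86240503/5976 ≈ 14431.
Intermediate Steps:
M = 216
K(L, G) = 2 + L²/83 + 67*G/83 + L/G (K(L, G) = 2 + (L/G + (L*L + 67*G)/83) = 2 + (L/G + (L² + 67*G)*(1/83)) = 2 + (L/G + (L²/83 + 67*G/83)) = 2 + (L²/83 + 67*G/83 + L/G) = 2 + L²/83 + 67*G/83 + L/G)
14252 + K(D(15), M) = 14252 + (15 + (1/83)*216*(166 + 15² + 67*216))/216 = 14252 + (15 + (1/83)*216*(166 + 225 + 14472))/216 = 14252 + (15 + (1/83)*216*14863)/216 = 14252 + (15 + 3210408/83)/216 = 14252 + (1/216)*(3211653/83) = 14252 + 1070551/5976 = 86240503/5976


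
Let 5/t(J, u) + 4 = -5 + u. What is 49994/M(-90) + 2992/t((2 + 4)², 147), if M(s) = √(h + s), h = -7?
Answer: 412896/5 - 49994*I*√97/97 ≈ 82579.0 - 5076.1*I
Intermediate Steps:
M(s) = √(-7 + s)
t(J, u) = 5/(-9 + u) (t(J, u) = 5/(-4 + (-5 + u)) = 5/(-9 + u))
49994/M(-90) + 2992/t((2 + 4)², 147) = 49994/(√(-7 - 90)) + 2992/((5/(-9 + 147))) = 49994/(√(-97)) + 2992/((5/138)) = 49994/((I*√97)) + 2992/((5*(1/138))) = 49994*(-I*√97/97) + 2992/(5/138) = -49994*I*√97/97 + 2992*(138/5) = -49994*I*√97/97 + 412896/5 = 412896/5 - 49994*I*√97/97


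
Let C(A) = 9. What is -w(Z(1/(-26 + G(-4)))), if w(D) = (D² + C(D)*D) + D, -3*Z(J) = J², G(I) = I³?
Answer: 242999/590490000 ≈ 0.00041152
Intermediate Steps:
Z(J) = -J²/3
w(D) = D² + 10*D (w(D) = (D² + 9*D) + D = D² + 10*D)
-w(Z(1/(-26 + G(-4)))) = -(-1/(3*(-26 + (-4)³)²))*(10 - 1/(3*(-26 + (-4)³)²)) = -(-1/(3*(-26 - 64)²))*(10 - 1/(3*(-26 - 64)²)) = -(-(1/(-90))²/3)*(10 - (1/(-90))²/3) = -(-(-1/90)²/3)*(10 - (-1/90)²/3) = -(-⅓*1/8100)*(10 - ⅓*1/8100) = -(-1)*(10 - 1/24300)/24300 = -(-1)*242999/(24300*24300) = -1*(-242999/590490000) = 242999/590490000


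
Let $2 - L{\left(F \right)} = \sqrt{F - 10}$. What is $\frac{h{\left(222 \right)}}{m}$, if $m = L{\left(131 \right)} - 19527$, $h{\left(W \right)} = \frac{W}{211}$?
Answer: $- \frac{1}{18568} \approx -5.3856 \cdot 10^{-5}$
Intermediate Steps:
$h{\left(W \right)} = \frac{W}{211}$ ($h{\left(W \right)} = W \frac{1}{211} = \frac{W}{211}$)
$L{\left(F \right)} = 2 - \sqrt{-10 + F}$ ($L{\left(F \right)} = 2 - \sqrt{F - 10} = 2 - \sqrt{-10 + F}$)
$m = -19536$ ($m = \left(2 - \sqrt{-10 + 131}\right) - 19527 = \left(2 - \sqrt{121}\right) - 19527 = \left(2 - 11\right) - 19527 = -9 - 19527 = -19536$)
$\frac{h{\left(222 \right)}}{m} = \frac{\frac{1}{211} \cdot 222}{-19536} = \frac{222}{211} \left(- \frac{1}{19536}\right) = - \frac{1}{18568}$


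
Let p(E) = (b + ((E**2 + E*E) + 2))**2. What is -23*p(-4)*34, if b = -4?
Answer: -703800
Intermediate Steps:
p(E) = (-2 + 2*E**2)**2 (p(E) = (-4 + ((E**2 + E*E) + 2))**2 = (-4 + ((E**2 + E**2) + 2))**2 = (-4 + (2*E**2 + 2))**2 = (-4 + (2 + 2*E**2))**2 = (-2 + 2*E**2)**2)
-23*p(-4)*34 = -92*(-1 + (-4)**2)**2*34 = -92*(-1 + 16)**2*34 = -92*15**2*34 = -92*225*34 = -23*900*34 = -20700*34 = -703800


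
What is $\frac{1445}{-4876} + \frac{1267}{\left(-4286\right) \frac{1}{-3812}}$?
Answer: $\frac{11771965517}{10449268} \approx 1126.6$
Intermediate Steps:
$\frac{1445}{-4876} + \frac{1267}{\left(-4286\right) \frac{1}{-3812}} = 1445 \left(- \frac{1}{4876}\right) + \frac{1267}{\left(-4286\right) \left(- \frac{1}{3812}\right)} = - \frac{1445}{4876} + \frac{1267}{\frac{2143}{1906}} = - \frac{1445}{4876} + 1267 \cdot \frac{1906}{2143} = - \frac{1445}{4876} + \frac{2414902}{2143} = \frac{11771965517}{10449268}$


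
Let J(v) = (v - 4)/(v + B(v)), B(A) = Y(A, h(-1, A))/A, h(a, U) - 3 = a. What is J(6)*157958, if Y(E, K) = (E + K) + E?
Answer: 947748/25 ≈ 37910.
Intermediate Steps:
h(a, U) = 3 + a
Y(E, K) = K + 2*E
B(A) = (2 + 2*A)/A (B(A) = ((3 - 1) + 2*A)/A = (2 + 2*A)/A)
J(v) = (-4 + v)/(2 + v + 2/v) (J(v) = (v - 4)/(v + (2 + 2/v)) = (-4 + v)/(2 + v + 2/v))
J(6)*157958 = (6*(-4 + 6)/(2 + 6² + 2*6))*157958 = (6*2/(2 + 36 + 12))*157958 = (6*2/50)*157958 = (6*(1/50)*2)*157958 = (6/25)*157958 = 947748/25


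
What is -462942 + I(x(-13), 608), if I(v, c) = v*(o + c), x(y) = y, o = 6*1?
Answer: -470924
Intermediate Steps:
o = 6
I(v, c) = v*(6 + c)
-462942 + I(x(-13), 608) = -462942 - 13*(6 + 608) = -462942 - 13*614 = -462942 - 7982 = -470924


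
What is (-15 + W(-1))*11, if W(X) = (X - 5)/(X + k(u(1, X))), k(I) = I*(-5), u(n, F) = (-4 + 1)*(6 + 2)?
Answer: -19701/119 ≈ -165.55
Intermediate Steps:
u(n, F) = -24 (u(n, F) = -3*8 = -24)
k(I) = -5*I
W(X) = (-5 + X)/(120 + X) (W(X) = (X - 5)/(X - 5*(-24)) = (-5 + X)/(X + 120) = (-5 + X)/(120 + X))
(-15 + W(-1))*11 = (-15 + (-5 - 1)/(120 - 1))*11 = (-15 - 6/119)*11 = -1791/119*11 = -19701/119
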